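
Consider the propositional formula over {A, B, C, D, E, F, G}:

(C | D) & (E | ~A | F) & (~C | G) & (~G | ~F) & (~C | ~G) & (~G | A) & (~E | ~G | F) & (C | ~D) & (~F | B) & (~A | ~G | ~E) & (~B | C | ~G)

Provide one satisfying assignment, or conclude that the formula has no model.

Branch on C: set C = 1.
(G) alone gives G = 1.
That conflicts with the unit clause (~G).
So C must be the other value — set C = 0.
(D) alone gives D = 1.
That conflicts with the unit clause (~D).
Both values of C lead to a conflict.

UNSATISFIABLE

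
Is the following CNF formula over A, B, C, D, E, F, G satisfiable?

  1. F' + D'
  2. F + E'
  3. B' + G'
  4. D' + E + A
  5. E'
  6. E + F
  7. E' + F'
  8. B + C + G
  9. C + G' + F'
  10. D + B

Yes

The clause (E') is unit, so E = 0.
The clause (F) is unit, so F = 1.
The clause (D') is unit, so D = 0.
The clause (B) is unit, so B = 1.
The clause (G') is unit, so G = 0.
All clauses hold; A, C can take either value.
A satisfying assignment: A ↦ 0,  B ↦ 1,  C ↦ 1,  D ↦ 0,  E ↦ 0,  F ↦ 1,  G ↦ 0.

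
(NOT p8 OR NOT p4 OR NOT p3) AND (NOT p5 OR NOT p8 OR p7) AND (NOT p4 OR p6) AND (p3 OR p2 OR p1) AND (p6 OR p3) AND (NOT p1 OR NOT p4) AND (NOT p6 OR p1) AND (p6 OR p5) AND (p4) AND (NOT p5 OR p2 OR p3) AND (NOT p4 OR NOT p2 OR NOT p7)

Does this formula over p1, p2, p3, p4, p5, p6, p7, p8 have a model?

No

Unit clause (p4) forces p4 = true.
Unit clause (p6) forces p6 = true.
Unit clause (NOT p1) forces p1 = false.
That conflicts with the unit clause (p1).
No assignment satisfies every clause.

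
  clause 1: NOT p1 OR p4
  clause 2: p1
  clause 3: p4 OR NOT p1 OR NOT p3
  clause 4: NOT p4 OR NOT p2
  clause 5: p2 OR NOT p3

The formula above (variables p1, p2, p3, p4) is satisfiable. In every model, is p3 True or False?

Suppose p3 = true.
From the singleton clause (p1), p1 = true.
From the singleton clause (p4), p4 = true.
From the singleton clause (NOT p2), p2 = false.
That conflicts with the unit clause (p2).
So every satisfying assignment has p3 = False.

False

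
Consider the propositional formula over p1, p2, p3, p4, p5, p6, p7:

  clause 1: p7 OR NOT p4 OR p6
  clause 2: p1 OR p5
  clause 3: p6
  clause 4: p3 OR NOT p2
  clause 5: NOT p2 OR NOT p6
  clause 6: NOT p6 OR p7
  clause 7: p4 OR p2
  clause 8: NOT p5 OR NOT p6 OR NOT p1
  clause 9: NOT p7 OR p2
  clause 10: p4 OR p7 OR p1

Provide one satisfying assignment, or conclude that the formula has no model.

UNSATISFIABLE

(p6) alone gives p6 = true.
(NOT p2) alone gives p2 = false.
(p7) alone gives p7 = true.
Now (NOT p7) is unsatisfied and unit — conflict.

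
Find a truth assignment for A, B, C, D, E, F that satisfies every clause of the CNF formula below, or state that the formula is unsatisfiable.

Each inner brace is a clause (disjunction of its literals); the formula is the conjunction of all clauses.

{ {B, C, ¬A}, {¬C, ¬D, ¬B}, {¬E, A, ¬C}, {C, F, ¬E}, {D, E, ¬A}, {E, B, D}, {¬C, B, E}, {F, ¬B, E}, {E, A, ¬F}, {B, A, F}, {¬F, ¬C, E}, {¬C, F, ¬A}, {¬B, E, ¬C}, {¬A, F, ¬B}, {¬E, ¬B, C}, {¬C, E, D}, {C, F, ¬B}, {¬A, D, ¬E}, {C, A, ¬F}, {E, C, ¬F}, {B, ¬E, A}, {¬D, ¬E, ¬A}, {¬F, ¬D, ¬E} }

Branch on B: set B = True.
Branch on C: set C = False.
From the singleton clause (¬E), E = False.
From the singleton clause (F), F = True.
That conflicts with the unit clause (¬F).
Undo C and try C = True.
From the singleton clause (¬D), D = False.
From the singleton clause (E), E = True.
From the singleton clause (A), A = True.
That conflicts with the unit clause (¬A).
Neither C = True nor C = False works.
Undo B and try B = False.
Branch on C: set C = True.
From the singleton clause (E), E = True.
From the singleton clause (A), A = True.
From the singleton clause (F), F = True.
From the singleton clause (D), D = True.
That conflicts with the unit clause (¬D).
Undo C and try C = False.
From the singleton clause (¬A), A = False.
From the singleton clause (F), F = True.
That conflicts with the unit clause (¬F).
Neither C = True nor C = False works.
Neither B = True nor B = False works.

UNSATISFIABLE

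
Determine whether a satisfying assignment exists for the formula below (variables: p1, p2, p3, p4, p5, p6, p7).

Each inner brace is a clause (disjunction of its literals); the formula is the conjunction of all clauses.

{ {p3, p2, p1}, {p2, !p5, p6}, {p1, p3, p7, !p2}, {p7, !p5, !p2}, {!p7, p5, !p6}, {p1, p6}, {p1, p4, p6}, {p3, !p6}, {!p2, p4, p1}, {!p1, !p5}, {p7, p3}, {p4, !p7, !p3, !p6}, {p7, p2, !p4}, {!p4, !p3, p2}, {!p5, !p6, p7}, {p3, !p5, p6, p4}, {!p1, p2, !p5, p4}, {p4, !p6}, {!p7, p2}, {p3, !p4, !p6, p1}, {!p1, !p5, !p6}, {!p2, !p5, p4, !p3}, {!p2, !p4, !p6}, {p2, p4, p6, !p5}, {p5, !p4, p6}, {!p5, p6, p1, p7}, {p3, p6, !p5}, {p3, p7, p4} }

Satisfiable

Try p1 = true.
From the singleton clause (!p5), p5 = false.
Try p7 = true.
From the singleton clause (!p6), p6 = false.
From the singleton clause (p2), p2 = true.
From the singleton clause (!p4), p4 = false.
No clause remains; p3 is free.
A satisfying assignment: p1 ↦ true,  p2 ↦ true,  p3 ↦ true,  p4 ↦ false,  p5 ↦ false,  p6 ↦ false,  p7 ↦ true.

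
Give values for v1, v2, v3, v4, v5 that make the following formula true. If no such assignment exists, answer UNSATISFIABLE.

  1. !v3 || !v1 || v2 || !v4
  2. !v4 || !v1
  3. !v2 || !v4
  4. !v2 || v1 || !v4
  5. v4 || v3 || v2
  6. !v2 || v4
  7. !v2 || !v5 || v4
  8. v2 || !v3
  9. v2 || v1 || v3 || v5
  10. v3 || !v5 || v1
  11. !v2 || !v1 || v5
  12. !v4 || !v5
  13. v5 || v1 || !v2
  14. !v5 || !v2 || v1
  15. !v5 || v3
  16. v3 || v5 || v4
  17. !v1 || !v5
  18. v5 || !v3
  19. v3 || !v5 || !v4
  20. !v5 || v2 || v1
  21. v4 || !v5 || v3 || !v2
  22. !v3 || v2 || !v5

Case v4 = false:
The clause (!v2) is unit, so v2 = false.
The clause (v3) is unit, so v3 = true.
But (!v3) is also a unit clause — contradiction.
Backtrack on v4: now try v4 = true.
The clause (!v1) is unit, so v1 = false.
The clause (!v2) is unit, so v2 = false.
The clause (!v3) is unit, so v3 = false.
The clause (v5) is unit, so v5 = true.
But (!v5) is also a unit clause — contradiction.
Neither v4 = true nor v4 = false works.

UNSATISFIABLE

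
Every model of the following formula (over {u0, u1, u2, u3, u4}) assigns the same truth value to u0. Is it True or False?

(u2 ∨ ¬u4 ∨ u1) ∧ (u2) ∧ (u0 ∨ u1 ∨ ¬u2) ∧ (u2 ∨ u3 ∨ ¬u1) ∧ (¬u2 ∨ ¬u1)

Suppose u0 = False.
Unit clause (u2) forces u2 = True.
Unit clause (u1) forces u1 = True.
That conflicts with the unit clause (¬u1).
So every satisfying assignment has u0 = True.

True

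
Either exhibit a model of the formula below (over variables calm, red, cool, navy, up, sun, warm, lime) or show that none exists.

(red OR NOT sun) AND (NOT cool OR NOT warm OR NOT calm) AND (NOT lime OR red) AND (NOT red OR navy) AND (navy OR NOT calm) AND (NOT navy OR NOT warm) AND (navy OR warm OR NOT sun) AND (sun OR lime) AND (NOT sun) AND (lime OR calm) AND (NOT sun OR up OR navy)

calm: false, red: true, cool: true, navy: true, up: false, sun: false, warm: false, lime: true

Unit clause (NOT sun) forces sun = false.
Unit clause (lime) forces lime = true.
Unit clause (red) forces red = true.
Unit clause (navy) forces navy = true.
Unit clause (NOT warm) forces warm = false.
Every clause is now satisfied; calm, cool, up are unconstrained.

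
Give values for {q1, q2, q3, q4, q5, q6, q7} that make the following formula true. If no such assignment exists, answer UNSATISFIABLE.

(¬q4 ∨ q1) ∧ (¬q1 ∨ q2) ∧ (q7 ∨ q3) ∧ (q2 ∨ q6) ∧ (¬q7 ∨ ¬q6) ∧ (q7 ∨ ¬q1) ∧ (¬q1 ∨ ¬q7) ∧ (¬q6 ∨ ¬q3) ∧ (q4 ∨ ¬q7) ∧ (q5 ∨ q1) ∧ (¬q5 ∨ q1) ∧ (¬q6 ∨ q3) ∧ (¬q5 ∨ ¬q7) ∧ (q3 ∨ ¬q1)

UNSATISFIABLE

Suppose q4 = False.
(¬q7) alone gives q7 = False.
(q3) alone gives q3 = True.
(¬q1) alone gives q1 = False.
(¬q6) alone gives q6 = False.
(q2) alone gives q2 = True.
(q5) alone gives q5 = True.
That conflicts with the unit clause (¬q5).
That branch fails; take q4 = True instead.
(q1) alone gives q1 = True.
(q2) alone gives q2 = True.
(q7) alone gives q7 = True.
That conflicts with the unit clause (¬q7).
Neither q4 = True nor q4 = False works.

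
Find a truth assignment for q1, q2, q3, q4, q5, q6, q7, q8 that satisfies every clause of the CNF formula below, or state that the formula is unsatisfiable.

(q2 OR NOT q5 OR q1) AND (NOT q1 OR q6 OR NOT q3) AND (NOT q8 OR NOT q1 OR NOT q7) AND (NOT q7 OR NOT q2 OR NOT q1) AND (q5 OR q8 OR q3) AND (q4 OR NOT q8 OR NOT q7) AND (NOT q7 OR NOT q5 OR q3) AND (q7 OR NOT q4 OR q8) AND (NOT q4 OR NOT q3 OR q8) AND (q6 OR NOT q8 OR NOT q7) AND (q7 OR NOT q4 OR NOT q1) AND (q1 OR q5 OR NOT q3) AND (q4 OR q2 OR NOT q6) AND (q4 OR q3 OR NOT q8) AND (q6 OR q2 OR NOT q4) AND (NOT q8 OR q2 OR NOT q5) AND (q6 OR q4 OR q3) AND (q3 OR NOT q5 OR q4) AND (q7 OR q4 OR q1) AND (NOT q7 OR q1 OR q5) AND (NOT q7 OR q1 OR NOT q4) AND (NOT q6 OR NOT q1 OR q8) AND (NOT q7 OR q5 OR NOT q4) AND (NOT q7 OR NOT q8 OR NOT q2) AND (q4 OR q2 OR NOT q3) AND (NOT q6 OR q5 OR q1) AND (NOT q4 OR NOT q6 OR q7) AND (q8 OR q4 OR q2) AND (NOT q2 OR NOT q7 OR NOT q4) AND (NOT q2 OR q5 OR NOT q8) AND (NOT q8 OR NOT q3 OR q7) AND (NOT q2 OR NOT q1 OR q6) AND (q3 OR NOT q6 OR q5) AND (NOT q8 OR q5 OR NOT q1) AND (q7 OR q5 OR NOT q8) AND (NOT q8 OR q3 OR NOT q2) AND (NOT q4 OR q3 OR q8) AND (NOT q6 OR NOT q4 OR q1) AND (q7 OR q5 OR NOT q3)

Case q2 = true:
Case q7 = true:
From the singleton clause (NOT q1), q1 = false.
From the singleton clause (q5), q5 = true.
From the singleton clause (q3), q3 = true.
From the singleton clause (NOT q4), q4 = false.
From the singleton clause (NOT q8), q8 = false.
All clauses hold; q6 can take either value.

q1=false,  q2=true,  q3=true,  q4=false,  q5=true,  q6=true,  q7=true,  q8=false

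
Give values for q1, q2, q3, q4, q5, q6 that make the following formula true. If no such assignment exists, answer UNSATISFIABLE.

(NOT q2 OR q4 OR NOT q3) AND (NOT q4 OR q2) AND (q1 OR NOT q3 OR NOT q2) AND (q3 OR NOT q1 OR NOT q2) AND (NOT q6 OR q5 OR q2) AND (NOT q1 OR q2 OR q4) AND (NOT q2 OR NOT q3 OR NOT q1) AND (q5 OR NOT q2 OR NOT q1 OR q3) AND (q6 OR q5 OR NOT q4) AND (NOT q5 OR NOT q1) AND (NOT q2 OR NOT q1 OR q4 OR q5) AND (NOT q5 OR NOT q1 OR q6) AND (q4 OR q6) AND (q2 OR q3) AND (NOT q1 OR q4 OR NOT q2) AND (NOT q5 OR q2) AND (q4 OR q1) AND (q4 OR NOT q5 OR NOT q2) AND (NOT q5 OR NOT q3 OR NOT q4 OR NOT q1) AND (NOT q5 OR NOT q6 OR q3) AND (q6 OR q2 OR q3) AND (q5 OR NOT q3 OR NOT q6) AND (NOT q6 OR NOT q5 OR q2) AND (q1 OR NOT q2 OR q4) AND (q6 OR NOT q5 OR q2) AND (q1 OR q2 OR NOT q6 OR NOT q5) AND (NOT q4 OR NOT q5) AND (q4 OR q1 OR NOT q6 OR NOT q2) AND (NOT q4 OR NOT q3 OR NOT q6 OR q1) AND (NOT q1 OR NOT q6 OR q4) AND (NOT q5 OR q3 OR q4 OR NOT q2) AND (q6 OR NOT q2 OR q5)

Case q4 = true:
From the singleton clause (q2), q2 = true.
From the singleton clause (NOT q5), q5 = false.
From the singleton clause (q6), q6 = true.
From the singleton clause (NOT q3), q3 = false.
From the singleton clause (NOT q1), q1 = false.
This assignment satisfies each clause.

q1: false, q2: true, q3: false, q4: true, q5: false, q6: true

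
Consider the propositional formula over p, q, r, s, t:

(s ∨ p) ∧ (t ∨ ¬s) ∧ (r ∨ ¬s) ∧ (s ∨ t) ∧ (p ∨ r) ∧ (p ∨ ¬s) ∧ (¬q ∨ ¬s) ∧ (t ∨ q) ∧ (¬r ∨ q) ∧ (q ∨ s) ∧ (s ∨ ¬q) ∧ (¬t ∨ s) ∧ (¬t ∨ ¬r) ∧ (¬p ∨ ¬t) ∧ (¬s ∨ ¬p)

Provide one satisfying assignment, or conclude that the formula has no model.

Try s = True.
Unit clause (t) forces t = True.
Unit clause (r) forces r = True.
That conflicts with the unit clause (¬r).
Undo s and try s = False.
Unit clause (p) forces p = True.
Unit clause (t) forces t = True.
That conflicts with the unit clause (¬t).
Neither s = True nor s = False works.

UNSATISFIABLE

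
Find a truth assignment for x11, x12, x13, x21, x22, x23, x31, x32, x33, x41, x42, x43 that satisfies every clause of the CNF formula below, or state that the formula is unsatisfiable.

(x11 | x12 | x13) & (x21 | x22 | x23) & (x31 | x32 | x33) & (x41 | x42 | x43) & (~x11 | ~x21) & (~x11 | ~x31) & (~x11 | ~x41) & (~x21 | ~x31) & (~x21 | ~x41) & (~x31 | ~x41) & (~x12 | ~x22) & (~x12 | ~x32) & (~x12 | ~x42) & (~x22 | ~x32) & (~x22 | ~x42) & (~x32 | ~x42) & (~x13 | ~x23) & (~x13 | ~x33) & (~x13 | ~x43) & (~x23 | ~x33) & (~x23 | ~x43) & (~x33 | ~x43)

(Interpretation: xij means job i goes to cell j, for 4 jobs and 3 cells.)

UNSATISFIABLE

Branch on x11: set x11 = 0.
Branch on x12: set x12 = 1.
The clause (~x22) is unit, so x22 = 0.
The clause (~x32) is unit, so x32 = 0.
The clause (~x42) is unit, so x42 = 0.
Branch on x21: set x21 = 1.
The clause (~x31) is unit, so x31 = 0.
The clause (x33) is unit, so x33 = 1.
The clause (~x41) is unit, so x41 = 0.
The clause (x43) is unit, so x43 = 1.
But (~x43) is also a unit clause — contradiction.
Undo x21 and try x21 = 0.
The clause (x23) is unit, so x23 = 1.
The clause (~x13) is unit, so x13 = 0.
The clause (~x33) is unit, so x33 = 0.
The clause (x31) is unit, so x31 = 1.
The clause (~x41) is unit, so x41 = 0.
The clause (x43) is unit, so x43 = 1.
But (~x43) is also a unit clause — contradiction.
Either choice for x21 ends in contradiction.
Undo x12 and try x12 = 0.
The clause (x13) is unit, so x13 = 1.
The clause (~x23) is unit, so x23 = 0.
The clause (~x33) is unit, so x33 = 0.
The clause (~x43) is unit, so x43 = 0.
Branch on x21: set x21 = 1.
The clause (~x31) is unit, so x31 = 0.
The clause (x32) is unit, so x32 = 1.
The clause (~x41) is unit, so x41 = 0.
The clause (x42) is unit, so x42 = 1.
But (~x42) is also a unit clause — contradiction.
Undo x21 and try x21 = 0.
The clause (x22) is unit, so x22 = 1.
The clause (~x32) is unit, so x32 = 0.
The clause (x31) is unit, so x31 = 1.
The clause (~x41) is unit, so x41 = 0.
The clause (x42) is unit, so x42 = 1.
But (~x42) is also a unit clause — contradiction.
Either choice for x21 ends in contradiction.
Either choice for x12 ends in contradiction.
Undo x11 and try x11 = 1.
The clause (~x21) is unit, so x21 = 0.
The clause (~x31) is unit, so x31 = 0.
The clause (~x41) is unit, so x41 = 0.
Branch on x22: set x22 = 1.
The clause (~x12) is unit, so x12 = 0.
The clause (~x32) is unit, so x32 = 0.
The clause (x33) is unit, so x33 = 1.
The clause (~x42) is unit, so x42 = 0.
The clause (x43) is unit, so x43 = 1.
But (~x43) is also a unit clause — contradiction.
Undo x22 and try x22 = 0.
The clause (x23) is unit, so x23 = 1.
The clause (~x13) is unit, so x13 = 0.
The clause (~x33) is unit, so x33 = 0.
The clause (x32) is unit, so x32 = 1.
The clause (~x12) is unit, so x12 = 0.
The clause (~x42) is unit, so x42 = 0.
The clause (x43) is unit, so x43 = 1.
But (~x43) is also a unit clause — contradiction.
Either choice for x22 ends in contradiction.
Either choice for x11 ends in contradiction.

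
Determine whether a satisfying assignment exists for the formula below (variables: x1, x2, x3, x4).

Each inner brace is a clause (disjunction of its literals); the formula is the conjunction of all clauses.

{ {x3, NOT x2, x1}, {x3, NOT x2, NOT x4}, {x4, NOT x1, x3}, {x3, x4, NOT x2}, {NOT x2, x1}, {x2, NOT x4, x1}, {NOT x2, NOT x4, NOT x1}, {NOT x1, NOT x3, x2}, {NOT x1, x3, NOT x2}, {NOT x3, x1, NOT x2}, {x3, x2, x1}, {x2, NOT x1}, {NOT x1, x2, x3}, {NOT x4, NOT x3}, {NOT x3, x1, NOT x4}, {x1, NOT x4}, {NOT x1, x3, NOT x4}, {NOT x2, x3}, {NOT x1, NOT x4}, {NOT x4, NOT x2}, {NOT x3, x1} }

Yes

Branch on x2: set x2 = true.
Unit clause (x1) forces x1 = true.
Unit clause (NOT x4) forces x4 = false.
Unit clause (x3) forces x3 = true.
Every clause now holds.
A satisfying assignment: x1: true, x2: true, x3: true, x4: false.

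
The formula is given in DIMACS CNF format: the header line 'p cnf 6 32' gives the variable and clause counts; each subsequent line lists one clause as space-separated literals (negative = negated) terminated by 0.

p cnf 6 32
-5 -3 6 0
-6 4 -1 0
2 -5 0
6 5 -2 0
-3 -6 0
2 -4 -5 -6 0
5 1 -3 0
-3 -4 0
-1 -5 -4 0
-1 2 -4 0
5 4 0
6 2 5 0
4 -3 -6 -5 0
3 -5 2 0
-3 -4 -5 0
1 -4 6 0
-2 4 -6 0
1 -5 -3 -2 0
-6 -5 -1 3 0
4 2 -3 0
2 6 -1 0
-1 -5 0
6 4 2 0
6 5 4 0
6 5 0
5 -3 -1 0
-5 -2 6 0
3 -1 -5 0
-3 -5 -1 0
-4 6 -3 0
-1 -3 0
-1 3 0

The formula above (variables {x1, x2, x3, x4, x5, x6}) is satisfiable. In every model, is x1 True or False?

False

Suppose x1 = True.
The clause (¬x5) is unit, so x5 = False.
The clause (x4) is unit, so x4 = True.
The clause (¬x3) is unit, so x3 = False.
But (x3) is also a unit clause — contradiction.
So every satisfying assignment has x1 = False.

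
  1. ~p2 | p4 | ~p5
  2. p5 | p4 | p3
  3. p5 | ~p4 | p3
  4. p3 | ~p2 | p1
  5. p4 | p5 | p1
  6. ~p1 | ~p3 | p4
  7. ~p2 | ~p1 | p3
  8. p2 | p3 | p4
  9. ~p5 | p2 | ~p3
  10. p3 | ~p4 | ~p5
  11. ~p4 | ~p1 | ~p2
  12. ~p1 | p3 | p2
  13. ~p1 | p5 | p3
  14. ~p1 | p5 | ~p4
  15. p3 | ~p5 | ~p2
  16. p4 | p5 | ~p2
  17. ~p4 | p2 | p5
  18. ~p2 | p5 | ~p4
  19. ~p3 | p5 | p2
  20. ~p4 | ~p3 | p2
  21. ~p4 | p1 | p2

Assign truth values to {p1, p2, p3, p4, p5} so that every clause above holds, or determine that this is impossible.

p1: 0,  p2: 1,  p3: 1,  p4: 1,  p5: 1

Branch on p2: set p2 = 1.
Branch on p4: set p4 = 1.
Unit clause (~p1) forces p1 = 0.
Unit clause (p3) forces p3 = 1.
Unit clause (p5) forces p5 = 1.
All clauses are satisfied.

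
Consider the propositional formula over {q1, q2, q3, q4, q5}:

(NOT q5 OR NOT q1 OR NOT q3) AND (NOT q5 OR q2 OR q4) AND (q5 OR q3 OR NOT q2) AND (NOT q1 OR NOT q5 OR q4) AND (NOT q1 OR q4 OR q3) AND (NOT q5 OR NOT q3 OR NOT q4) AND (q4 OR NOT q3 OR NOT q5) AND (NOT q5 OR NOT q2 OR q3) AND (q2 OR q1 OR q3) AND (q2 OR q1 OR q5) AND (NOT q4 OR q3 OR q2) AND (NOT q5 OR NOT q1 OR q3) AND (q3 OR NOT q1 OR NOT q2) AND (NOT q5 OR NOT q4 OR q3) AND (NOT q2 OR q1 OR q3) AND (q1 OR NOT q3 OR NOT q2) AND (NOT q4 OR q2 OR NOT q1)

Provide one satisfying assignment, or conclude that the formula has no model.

q1=true,  q2=true,  q3=true,  q4=true,  q5=false

Case q5 = false:
Case q3 = true:
Case q2 = true:
(q1) alone gives q1 = true.
No clause remains; q4 is free.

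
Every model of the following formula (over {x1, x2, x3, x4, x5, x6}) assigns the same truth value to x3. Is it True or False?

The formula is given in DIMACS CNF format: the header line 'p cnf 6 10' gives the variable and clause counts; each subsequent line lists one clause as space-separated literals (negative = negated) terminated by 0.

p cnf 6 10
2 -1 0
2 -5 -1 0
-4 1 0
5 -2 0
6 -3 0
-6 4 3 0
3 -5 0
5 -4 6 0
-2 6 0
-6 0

Suppose x3 = True.
Unit clause (x6) forces x6 = True.
That conflicts with the unit clause (¬x6).
So every satisfying assignment has x3 = False.

False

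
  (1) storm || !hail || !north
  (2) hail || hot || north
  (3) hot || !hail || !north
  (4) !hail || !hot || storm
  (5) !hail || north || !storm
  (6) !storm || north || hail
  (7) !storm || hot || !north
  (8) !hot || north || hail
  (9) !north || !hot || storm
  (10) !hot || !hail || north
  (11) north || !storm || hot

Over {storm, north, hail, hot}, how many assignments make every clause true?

4

There are 2^4 = 16 truth assignments over (storm, north, hail, hot).
Split on storm. With storm = true, the clauses containing storm are satisfied and !storm drops from the rest; 2 of the 2^3 = 8 assignments to the other variables satisfy what remains.
With storm = false, by the same count on the reduced clause set, 2 assignments work.
(One model: storm=F, north=F, hail=T, hot=F.)
Total: 2 + 2 = 4.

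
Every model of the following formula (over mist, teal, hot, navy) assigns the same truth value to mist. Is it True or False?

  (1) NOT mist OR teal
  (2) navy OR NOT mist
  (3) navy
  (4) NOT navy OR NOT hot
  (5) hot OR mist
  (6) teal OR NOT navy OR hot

Suppose mist = false.
Unit clause (navy) forces navy = true.
Unit clause (NOT hot) forces hot = false.
But (hot) is also a unit clause — contradiction.
So every satisfying assignment has mist = True.

True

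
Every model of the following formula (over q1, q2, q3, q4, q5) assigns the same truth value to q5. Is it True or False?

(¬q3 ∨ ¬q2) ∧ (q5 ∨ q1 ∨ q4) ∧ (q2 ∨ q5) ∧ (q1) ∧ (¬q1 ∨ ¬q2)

True

Suppose q5 = False.
The clause (q2) is unit, so q2 = True.
The clause (¬q3) is unit, so q3 = False.
The clause (q1) is unit, so q1 = True.
That conflicts with the unit clause (¬q1).
So every satisfying assignment has q5 = True.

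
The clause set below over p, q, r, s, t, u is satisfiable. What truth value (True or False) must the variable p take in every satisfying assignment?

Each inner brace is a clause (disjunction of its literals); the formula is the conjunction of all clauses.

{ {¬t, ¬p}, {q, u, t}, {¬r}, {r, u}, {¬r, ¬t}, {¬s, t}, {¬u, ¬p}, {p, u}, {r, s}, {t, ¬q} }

Suppose p = True.
The clause (¬t) is unit, so t = False.
The clause (¬r) is unit, so r = False.
The clause (u) is unit, so u = True.
That conflicts with the unit clause (¬u).
So every satisfying assignment has p = False.

False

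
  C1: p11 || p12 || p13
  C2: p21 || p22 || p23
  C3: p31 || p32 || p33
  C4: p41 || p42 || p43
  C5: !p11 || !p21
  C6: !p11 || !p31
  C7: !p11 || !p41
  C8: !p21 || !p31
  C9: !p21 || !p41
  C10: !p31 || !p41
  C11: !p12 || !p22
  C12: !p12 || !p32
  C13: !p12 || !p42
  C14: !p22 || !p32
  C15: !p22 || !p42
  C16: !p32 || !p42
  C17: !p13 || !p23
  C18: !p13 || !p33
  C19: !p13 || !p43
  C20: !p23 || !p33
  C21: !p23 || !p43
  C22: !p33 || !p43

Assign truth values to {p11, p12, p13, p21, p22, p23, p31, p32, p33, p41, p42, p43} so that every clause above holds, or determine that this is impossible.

Suppose p11 = false.
Suppose p12 = true.
(!p22) alone gives p22 = false.
(!p32) alone gives p32 = false.
(!p42) alone gives p42 = false.
Suppose p21 = true.
(!p31) alone gives p31 = false.
(p33) alone gives p33 = true.
(!p41) alone gives p41 = false.
(p43) alone gives p43 = true.
But (!p43) is also a unit clause — contradiction.
Backtrack on p21: now try p21 = false.
(p23) alone gives p23 = true.
(!p13) alone gives p13 = false.
(!p33) alone gives p33 = false.
(p31) alone gives p31 = true.
(!p41) alone gives p41 = false.
(p43) alone gives p43 = true.
But (!p43) is also a unit clause — contradiction.
Both values of p21 lead to a conflict.
Backtrack on p12: now try p12 = false.
(p13) alone gives p13 = true.
(!p23) alone gives p23 = false.
(!p33) alone gives p33 = false.
(!p43) alone gives p43 = false.
Suppose p21 = true.
(!p31) alone gives p31 = false.
(p32) alone gives p32 = true.
(!p41) alone gives p41 = false.
(p42) alone gives p42 = true.
But (!p42) is also a unit clause — contradiction.
Backtrack on p21: now try p21 = false.
(p22) alone gives p22 = true.
(!p32) alone gives p32 = false.
(p31) alone gives p31 = true.
(!p41) alone gives p41 = false.
(p42) alone gives p42 = true.
But (!p42) is also a unit clause — contradiction.
Both values of p21 lead to a conflict.
Both values of p12 lead to a conflict.
Backtrack on p11: now try p11 = true.
(!p21) alone gives p21 = false.
(!p31) alone gives p31 = false.
(!p41) alone gives p41 = false.
Suppose p22 = true.
(!p12) alone gives p12 = false.
(!p32) alone gives p32 = false.
(p33) alone gives p33 = true.
(!p42) alone gives p42 = false.
(p43) alone gives p43 = true.
But (!p43) is also a unit clause — contradiction.
Backtrack on p22: now try p22 = false.
(p23) alone gives p23 = true.
(!p13) alone gives p13 = false.
(!p33) alone gives p33 = false.
(p32) alone gives p32 = true.
(!p12) alone gives p12 = false.
(!p42) alone gives p42 = false.
(p43) alone gives p43 = true.
But (!p43) is also a unit clause — contradiction.
Both values of p22 lead to a conflict.
Both values of p11 lead to a conflict.

UNSATISFIABLE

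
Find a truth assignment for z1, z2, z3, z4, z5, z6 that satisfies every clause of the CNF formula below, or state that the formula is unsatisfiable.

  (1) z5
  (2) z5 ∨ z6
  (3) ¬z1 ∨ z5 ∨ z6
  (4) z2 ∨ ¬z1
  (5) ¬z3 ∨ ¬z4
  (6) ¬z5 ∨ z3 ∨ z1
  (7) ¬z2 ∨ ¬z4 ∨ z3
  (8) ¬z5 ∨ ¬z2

(z5) alone gives z5 = True.
(¬z2) alone gives z2 = False.
(¬z1) alone gives z1 = False.
(z3) alone gives z3 = True.
(¬z4) alone gives z4 = False.
No clause remains; z6 is free.

z1: False; z2: False; z3: True; z4: False; z5: True; z6: False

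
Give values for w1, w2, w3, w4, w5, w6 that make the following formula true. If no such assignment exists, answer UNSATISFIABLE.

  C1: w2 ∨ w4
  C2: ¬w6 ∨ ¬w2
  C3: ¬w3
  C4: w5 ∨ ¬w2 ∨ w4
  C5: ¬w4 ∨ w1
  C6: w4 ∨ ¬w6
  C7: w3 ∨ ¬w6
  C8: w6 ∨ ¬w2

(¬w3) alone gives w3 = False.
(¬w6) alone gives w6 = False.
(¬w2) alone gives w2 = False.
(w4) alone gives w4 = True.
(w1) alone gives w1 = True.
No clause remains; w5 is free.

w1 ↦ True; w2 ↦ False; w3 ↦ False; w4 ↦ True; w5 ↦ True; w6 ↦ False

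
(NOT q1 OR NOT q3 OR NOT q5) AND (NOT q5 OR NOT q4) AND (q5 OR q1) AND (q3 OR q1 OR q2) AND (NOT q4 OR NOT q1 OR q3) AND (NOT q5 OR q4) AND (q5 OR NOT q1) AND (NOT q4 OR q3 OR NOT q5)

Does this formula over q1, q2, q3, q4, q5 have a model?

Branch on q5: set q5 = false.
From the singleton clause (q1), q1 = true.
That conflicts with the unit clause (NOT q1).
So q5 must be the other value — set q5 = true.
From the singleton clause (NOT q4), q4 = false.
That conflicts with the unit clause (q4).
Both values of q5 lead to a conflict.
No assignment satisfies every clause.

No, unsatisfiable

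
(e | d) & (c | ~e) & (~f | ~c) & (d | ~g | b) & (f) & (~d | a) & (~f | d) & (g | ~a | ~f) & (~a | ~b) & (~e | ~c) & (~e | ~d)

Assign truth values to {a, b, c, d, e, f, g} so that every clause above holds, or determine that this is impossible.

a: 1, b: 0, c: 0, d: 1, e: 0, f: 1, g: 1

(f) alone gives f = 1.
(~c) alone gives c = 0.
(~e) alone gives e = 0.
(d) alone gives d = 1.
(a) alone gives a = 1.
(g) alone gives g = 1.
(~b) alone gives b = 0.
All clauses are satisfied.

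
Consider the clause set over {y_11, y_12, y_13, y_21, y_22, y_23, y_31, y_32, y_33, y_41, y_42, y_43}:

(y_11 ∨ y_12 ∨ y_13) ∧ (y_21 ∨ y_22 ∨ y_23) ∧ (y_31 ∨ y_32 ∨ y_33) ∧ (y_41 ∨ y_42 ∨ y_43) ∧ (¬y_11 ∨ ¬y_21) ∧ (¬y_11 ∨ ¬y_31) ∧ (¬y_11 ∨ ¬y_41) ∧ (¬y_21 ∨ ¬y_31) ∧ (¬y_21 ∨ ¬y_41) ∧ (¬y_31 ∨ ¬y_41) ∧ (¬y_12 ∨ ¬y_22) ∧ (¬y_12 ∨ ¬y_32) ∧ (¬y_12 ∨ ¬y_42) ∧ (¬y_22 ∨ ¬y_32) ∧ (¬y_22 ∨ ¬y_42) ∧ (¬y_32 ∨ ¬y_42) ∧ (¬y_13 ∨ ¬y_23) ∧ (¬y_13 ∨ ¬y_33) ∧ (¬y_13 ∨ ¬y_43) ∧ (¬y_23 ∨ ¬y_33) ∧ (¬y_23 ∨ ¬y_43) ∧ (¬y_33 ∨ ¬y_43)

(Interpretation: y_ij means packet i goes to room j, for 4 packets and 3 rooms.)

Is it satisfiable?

No

Try y_11 = False.
Try y_12 = True.
Unit clause (¬y_22) forces y_22 = False.
Unit clause (¬y_32) forces y_32 = False.
Unit clause (¬y_42) forces y_42 = False.
Try y_21 = True.
Unit clause (¬y_31) forces y_31 = False.
Unit clause (y_33) forces y_33 = True.
Unit clause (¬y_41) forces y_41 = False.
Unit clause (y_43) forces y_43 = True.
That conflicts with the unit clause (¬y_43).
Undo y_21 and try y_21 = False.
Unit clause (y_23) forces y_23 = True.
Unit clause (¬y_13) forces y_13 = False.
Unit clause (¬y_33) forces y_33 = False.
Unit clause (y_31) forces y_31 = True.
Unit clause (¬y_41) forces y_41 = False.
Unit clause (y_43) forces y_43 = True.
That conflicts with the unit clause (¬y_43).
Neither y_21 = True nor y_21 = False works.
Undo y_12 and try y_12 = False.
Unit clause (y_13) forces y_13 = True.
Unit clause (¬y_23) forces y_23 = False.
Unit clause (¬y_33) forces y_33 = False.
Unit clause (¬y_43) forces y_43 = False.
Try y_21 = True.
Unit clause (¬y_31) forces y_31 = False.
Unit clause (y_32) forces y_32 = True.
Unit clause (¬y_41) forces y_41 = False.
Unit clause (y_42) forces y_42 = True.
That conflicts with the unit clause (¬y_42).
Undo y_21 and try y_21 = False.
Unit clause (y_22) forces y_22 = True.
Unit clause (¬y_32) forces y_32 = False.
Unit clause (y_31) forces y_31 = True.
Unit clause (¬y_41) forces y_41 = False.
Unit clause (y_42) forces y_42 = True.
That conflicts with the unit clause (¬y_42).
Neither y_21 = True nor y_21 = False works.
Neither y_12 = True nor y_12 = False works.
Undo y_11 and try y_11 = True.
Unit clause (¬y_21) forces y_21 = False.
Unit clause (¬y_31) forces y_31 = False.
Unit clause (¬y_41) forces y_41 = False.
Try y_22 = True.
Unit clause (¬y_12) forces y_12 = False.
Unit clause (¬y_32) forces y_32 = False.
Unit clause (y_33) forces y_33 = True.
Unit clause (¬y_42) forces y_42 = False.
Unit clause (y_43) forces y_43 = True.
That conflicts with the unit clause (¬y_43).
Undo y_22 and try y_22 = False.
Unit clause (y_23) forces y_23 = True.
Unit clause (¬y_13) forces y_13 = False.
Unit clause (¬y_33) forces y_33 = False.
Unit clause (y_32) forces y_32 = True.
Unit clause (¬y_12) forces y_12 = False.
Unit clause (¬y_42) forces y_42 = False.
Unit clause (y_43) forces y_43 = True.
That conflicts with the unit clause (¬y_43).
Neither y_22 = True nor y_22 = False works.
Neither y_11 = True nor y_11 = False works.
No assignment satisfies every clause.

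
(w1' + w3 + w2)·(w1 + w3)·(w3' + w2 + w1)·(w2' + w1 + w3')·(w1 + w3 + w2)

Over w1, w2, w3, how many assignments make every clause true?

3

There are 2^3 = 8 truth assignments over (w1, w2, w3).
Check each against the 5 clauses (columns in the order w1, w2, w3):
  F F F  ✗ fails (w1 + w3)
  F F T  ✗ fails (w3' + w2 + w1)
  F T F  ✗ fails (w1 + w3)
  F T T  ✗ fails (w2' + w1 + w3')
  T F F  ✗ fails (w1' + w3 + w2)
  T F T  ✓ satisfies all
  T T F  ✓ satisfies all
  T T T  ✓ satisfies all
3 of the 8 rows are models.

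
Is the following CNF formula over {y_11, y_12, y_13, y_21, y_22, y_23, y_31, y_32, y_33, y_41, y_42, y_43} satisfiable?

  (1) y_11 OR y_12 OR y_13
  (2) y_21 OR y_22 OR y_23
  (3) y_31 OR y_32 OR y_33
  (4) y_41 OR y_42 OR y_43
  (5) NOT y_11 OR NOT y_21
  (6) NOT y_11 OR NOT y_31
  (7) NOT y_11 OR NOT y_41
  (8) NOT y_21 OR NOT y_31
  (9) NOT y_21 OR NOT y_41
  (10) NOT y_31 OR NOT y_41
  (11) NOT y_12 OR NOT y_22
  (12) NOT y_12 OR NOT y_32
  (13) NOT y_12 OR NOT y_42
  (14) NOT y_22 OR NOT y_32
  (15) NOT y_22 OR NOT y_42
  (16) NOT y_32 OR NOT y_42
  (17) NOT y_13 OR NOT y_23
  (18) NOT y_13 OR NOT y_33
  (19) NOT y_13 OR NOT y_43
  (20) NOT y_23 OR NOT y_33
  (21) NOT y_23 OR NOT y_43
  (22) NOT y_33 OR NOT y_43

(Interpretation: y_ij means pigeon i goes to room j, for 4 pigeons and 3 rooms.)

No, unsatisfiable

Case y_11 = false:
Case y_12 = true:
(NOT y_22) alone gives y_22 = false.
(NOT y_32) alone gives y_32 = false.
(NOT y_42) alone gives y_42 = false.
Case y_21 = true:
(NOT y_31) alone gives y_31 = false.
(y_33) alone gives y_33 = true.
(NOT y_41) alone gives y_41 = false.
(y_43) alone gives y_43 = true.
But (NOT y_43) is also a unit clause — contradiction.
Undo y_21 and try y_21 = false.
(y_23) alone gives y_23 = true.
(NOT y_13) alone gives y_13 = false.
(NOT y_33) alone gives y_33 = false.
(y_31) alone gives y_31 = true.
(NOT y_41) alone gives y_41 = false.
(y_43) alone gives y_43 = true.
But (NOT y_43) is also a unit clause — contradiction.
Neither y_21 = true nor y_21 = false works.
Undo y_12 and try y_12 = false.
(y_13) alone gives y_13 = true.
(NOT y_23) alone gives y_23 = false.
(NOT y_33) alone gives y_33 = false.
(NOT y_43) alone gives y_43 = false.
Case y_21 = true:
(NOT y_31) alone gives y_31 = false.
(y_32) alone gives y_32 = true.
(NOT y_41) alone gives y_41 = false.
(y_42) alone gives y_42 = true.
But (NOT y_42) is also a unit clause — contradiction.
Undo y_21 and try y_21 = false.
(y_22) alone gives y_22 = true.
(NOT y_32) alone gives y_32 = false.
(y_31) alone gives y_31 = true.
(NOT y_41) alone gives y_41 = false.
(y_42) alone gives y_42 = true.
But (NOT y_42) is also a unit clause — contradiction.
Neither y_21 = true nor y_21 = false works.
Neither y_12 = true nor y_12 = false works.
Undo y_11 and try y_11 = true.
(NOT y_21) alone gives y_21 = false.
(NOT y_31) alone gives y_31 = false.
(NOT y_41) alone gives y_41 = false.
Case y_22 = true:
(NOT y_12) alone gives y_12 = false.
(NOT y_32) alone gives y_32 = false.
(y_33) alone gives y_33 = true.
(NOT y_42) alone gives y_42 = false.
(y_43) alone gives y_43 = true.
But (NOT y_43) is also a unit clause — contradiction.
Undo y_22 and try y_22 = false.
(y_23) alone gives y_23 = true.
(NOT y_13) alone gives y_13 = false.
(NOT y_33) alone gives y_33 = false.
(y_32) alone gives y_32 = true.
(NOT y_12) alone gives y_12 = false.
(NOT y_42) alone gives y_42 = false.
(y_43) alone gives y_43 = true.
But (NOT y_43) is also a unit clause — contradiction.
Neither y_22 = true nor y_22 = false works.
Neither y_11 = true nor y_11 = false works.
No assignment satisfies every clause.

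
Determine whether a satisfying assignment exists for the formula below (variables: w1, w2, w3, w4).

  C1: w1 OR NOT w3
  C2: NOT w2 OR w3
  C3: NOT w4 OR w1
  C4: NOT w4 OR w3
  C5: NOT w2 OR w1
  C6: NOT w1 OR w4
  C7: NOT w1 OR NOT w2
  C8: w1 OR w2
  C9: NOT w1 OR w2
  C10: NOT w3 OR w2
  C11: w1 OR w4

Unsatisfiable

Branch on w1: set w1 = true.
(w4) alone gives w4 = true.
(w3) alone gives w3 = true.
(NOT w2) alone gives w2 = false.
Now (w2) is unsatisfied and unit — conflict.
Undo w1 and try w1 = false.
(NOT w3) alone gives w3 = false.
(NOT w2) alone gives w2 = false.
Now (w2) is unsatisfied and unit — conflict.
Both values of w1 lead to a conflict.
No assignment satisfies every clause.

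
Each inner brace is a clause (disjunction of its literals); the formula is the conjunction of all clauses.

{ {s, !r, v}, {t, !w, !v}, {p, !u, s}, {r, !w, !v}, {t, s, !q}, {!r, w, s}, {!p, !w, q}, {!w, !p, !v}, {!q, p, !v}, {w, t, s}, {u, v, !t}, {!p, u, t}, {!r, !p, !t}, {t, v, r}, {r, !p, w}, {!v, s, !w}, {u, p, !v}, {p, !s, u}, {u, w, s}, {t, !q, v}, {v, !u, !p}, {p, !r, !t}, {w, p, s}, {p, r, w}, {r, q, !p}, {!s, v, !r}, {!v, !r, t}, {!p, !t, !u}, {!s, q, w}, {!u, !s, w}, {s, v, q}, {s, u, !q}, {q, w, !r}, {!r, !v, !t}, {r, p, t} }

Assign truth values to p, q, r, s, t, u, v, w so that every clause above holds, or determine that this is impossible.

p=false; q=true; r=false; s=true; t=true; u=true; v=false; w=true

Try s = true.
Try p = false.
Unit clause (u) forces u = true.
Unit clause (w) forces w = true.
Try t = true.
Unit clause (!r) forces r = false.
Unit clause (!v) forces v = false.
No clause remains; q is free.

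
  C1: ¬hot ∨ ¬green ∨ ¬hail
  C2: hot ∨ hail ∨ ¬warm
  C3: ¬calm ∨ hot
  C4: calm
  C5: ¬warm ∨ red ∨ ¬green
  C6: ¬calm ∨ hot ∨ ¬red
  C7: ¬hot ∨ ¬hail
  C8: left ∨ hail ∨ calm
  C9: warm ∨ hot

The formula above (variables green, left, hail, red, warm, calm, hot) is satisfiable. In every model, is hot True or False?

Suppose hot = False.
The clause (¬calm) is unit, so calm = False.
That conflicts with the unit clause (calm).
So every satisfying assignment has hot = True.

True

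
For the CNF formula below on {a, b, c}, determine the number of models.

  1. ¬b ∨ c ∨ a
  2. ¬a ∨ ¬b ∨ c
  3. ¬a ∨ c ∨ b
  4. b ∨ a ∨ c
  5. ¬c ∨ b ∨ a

There are 2^3 = 8 truth assignments over (a, b, c).
Check each against the 5 clauses (columns in the order a, b, c):
  F F F  ✗ fails (b ∨ a ∨ c)
  F F T  ✗ fails (¬c ∨ b ∨ a)
  F T F  ✗ fails (¬b ∨ c ∨ a)
  F T T  ✓ satisfies all
  T F F  ✗ fails (¬a ∨ c ∨ b)
  T F T  ✓ satisfies all
  T T F  ✗ fails (¬a ∨ ¬b ∨ c)
  T T T  ✓ satisfies all
3 of the 8 rows are models.

3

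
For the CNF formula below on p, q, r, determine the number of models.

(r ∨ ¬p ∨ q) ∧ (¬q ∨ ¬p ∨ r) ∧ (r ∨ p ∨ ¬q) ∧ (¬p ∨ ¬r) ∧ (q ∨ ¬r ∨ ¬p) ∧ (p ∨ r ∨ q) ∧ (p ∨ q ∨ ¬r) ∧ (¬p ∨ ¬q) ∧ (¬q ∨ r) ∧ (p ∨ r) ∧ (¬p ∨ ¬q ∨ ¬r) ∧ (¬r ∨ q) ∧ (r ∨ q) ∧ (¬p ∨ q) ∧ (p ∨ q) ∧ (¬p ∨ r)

1

There are 2^3 = 8 truth assignments over (p, q, r).
Check each against the 16 clauses (columns in the order p, q, r):
  F F F  ✗ fails (p ∨ r ∨ q)
  F F T  ✗ fails (p ∨ q ∨ ¬r)
  F T F  ✗ fails (r ∨ p ∨ ¬q)
  F T T  ✓ satisfies all
  T F F  ✗ fails (r ∨ ¬p ∨ q)
  T F T  ✗ fails (¬p ∨ ¬r)
  T T F  ✗ fails (¬q ∨ ¬p ∨ r)
  T T T  ✗ fails (¬p ∨ ¬r)
1 of the 8 rows is a model.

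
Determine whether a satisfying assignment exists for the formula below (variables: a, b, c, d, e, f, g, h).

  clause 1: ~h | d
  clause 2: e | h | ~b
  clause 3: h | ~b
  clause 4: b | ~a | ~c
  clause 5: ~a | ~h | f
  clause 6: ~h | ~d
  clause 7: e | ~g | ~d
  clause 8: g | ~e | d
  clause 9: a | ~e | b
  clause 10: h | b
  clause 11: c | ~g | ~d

No, unsatisfiable

Branch on h: set h = 0.
The clause (~b) is unit, so b = 0.
That conflicts with the unit clause (b).
So h must be the other value — set h = 1.
The clause (d) is unit, so d = 1.
That conflicts with the unit clause (~d).
Both values of h lead to a conflict.
No assignment satisfies every clause.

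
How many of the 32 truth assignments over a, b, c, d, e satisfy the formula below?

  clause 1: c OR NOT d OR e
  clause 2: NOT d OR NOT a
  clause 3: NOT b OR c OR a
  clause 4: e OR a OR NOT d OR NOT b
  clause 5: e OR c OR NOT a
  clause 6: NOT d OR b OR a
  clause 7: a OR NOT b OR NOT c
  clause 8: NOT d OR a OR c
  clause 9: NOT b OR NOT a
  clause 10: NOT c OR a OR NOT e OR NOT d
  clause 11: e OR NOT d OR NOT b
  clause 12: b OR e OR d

There are 2^5 = 32 truth assignments over (a, b, c, d, e).
Split on b. With b = true, the clauses containing b are satisfied and NOT b drops from the rest; 0 of the 2^4 = 16 assignments to the other variables satisfy what remains.
With b = false, by the same count on the reduced clause set, 4 assignments work.
Total: 0 + 4 = 4.

4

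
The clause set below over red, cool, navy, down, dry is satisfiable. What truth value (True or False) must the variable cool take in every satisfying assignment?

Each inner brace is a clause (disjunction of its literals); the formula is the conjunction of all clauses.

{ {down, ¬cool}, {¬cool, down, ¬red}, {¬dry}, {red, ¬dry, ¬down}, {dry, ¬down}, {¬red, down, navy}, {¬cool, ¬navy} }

Suppose cool = True.
Unit clause (down) forces down = True.
Unit clause (¬dry) forces dry = False.
Now (dry) is unsatisfied and unit — conflict.
So every satisfying assignment has cool = False.

False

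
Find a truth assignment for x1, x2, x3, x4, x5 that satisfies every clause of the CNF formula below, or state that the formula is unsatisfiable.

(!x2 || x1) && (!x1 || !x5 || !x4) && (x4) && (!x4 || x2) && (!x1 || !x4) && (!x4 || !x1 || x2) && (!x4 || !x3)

Unit clause (x4) forces x4 = true.
Unit clause (x2) forces x2 = true.
Unit clause (x1) forces x1 = true.
Now (!x1) is unsatisfied and unit — conflict.

UNSATISFIABLE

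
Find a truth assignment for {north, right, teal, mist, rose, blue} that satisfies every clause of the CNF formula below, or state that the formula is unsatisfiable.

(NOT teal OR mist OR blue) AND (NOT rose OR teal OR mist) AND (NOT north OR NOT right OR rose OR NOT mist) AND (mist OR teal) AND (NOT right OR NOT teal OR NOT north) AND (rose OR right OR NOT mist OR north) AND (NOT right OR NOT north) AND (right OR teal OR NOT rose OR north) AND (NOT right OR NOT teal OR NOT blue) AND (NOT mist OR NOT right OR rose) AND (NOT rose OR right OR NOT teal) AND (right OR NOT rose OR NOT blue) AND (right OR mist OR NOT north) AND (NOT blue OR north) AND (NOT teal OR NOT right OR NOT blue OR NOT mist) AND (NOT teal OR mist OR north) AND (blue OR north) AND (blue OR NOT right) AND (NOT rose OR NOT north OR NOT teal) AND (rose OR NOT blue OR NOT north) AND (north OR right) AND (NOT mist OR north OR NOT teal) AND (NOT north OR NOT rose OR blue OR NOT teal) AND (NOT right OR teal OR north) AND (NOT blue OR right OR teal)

north=true,  right=false,  teal=true,  mist=true,  rose=false,  blue=false

Branch on mist: set mist = true.
Branch on right: set right = false.
From the singleton clause (north), north = true.
Branch on rose: set rose = false.
From the singleton clause (NOT blue), blue = false.
No clause remains; teal is free.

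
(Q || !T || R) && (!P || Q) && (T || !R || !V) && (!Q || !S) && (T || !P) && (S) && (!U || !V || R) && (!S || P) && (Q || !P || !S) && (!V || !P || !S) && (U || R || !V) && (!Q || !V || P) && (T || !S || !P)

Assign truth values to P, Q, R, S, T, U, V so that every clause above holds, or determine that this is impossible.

UNSATISFIABLE

(S) alone gives S = true.
(!Q) alone gives Q = false.
(!P) alone gives P = false.
That conflicts with the unit clause (P).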